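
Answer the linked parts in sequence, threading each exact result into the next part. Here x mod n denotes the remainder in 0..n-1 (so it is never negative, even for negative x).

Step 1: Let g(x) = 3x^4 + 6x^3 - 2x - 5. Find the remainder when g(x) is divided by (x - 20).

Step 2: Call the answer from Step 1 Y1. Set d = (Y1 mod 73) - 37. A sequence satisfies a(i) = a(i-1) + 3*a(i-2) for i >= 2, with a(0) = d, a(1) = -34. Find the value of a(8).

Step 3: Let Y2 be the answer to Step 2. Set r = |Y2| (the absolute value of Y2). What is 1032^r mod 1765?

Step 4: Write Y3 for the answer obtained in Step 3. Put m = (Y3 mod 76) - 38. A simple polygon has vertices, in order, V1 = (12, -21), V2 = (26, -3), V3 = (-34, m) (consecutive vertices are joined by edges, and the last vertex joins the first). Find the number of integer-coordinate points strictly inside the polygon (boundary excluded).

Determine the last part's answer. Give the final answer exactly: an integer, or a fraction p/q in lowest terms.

Step 1: remainder = value at the root: 3*(20)^4 + 6*(20)^3 - 2*(20)^1 - 5 = (480000) + (48000) + (-40) + (-5) = 527955; answer 527955
Step 2: Y1 = 527955; d = -18; a(2) = 1*(-34) + 3*(-18) = -88; iterating: a(2)=-88, a(3)=-190, a(4)=-454, a(5)=-1024, a(6)=-2386, a(7)=-5458, a(8)=-12616; answer -12616
Step 3: Y2 = -12616; r = 12616; squarings mod 1765: 1032^1=1032, 1032^2=729, 1032^4=176, 1032^8=971, 1032^16=331, 1032^32=131, 1032^64=1276, 1032^128=846, 1032^256=891, 1032^512=1396, 1032^1024=256, 1032^2048=231, 1032^4096=411, 1032^8192=1246; 1032^12616 = 1032^8 * 1032^64 * 1032^256 * 1032^4096 * 1032^8192 = 146 (mod 1765); answer 146
Step 4: Y3 = 146; m = 32; cross terms: (12*-3 - 26*-21)=510, (26*32 - -34*-3)=730, (-34*-21 - 12*32)=330; twice the area = |1570| = 1570; area = 785; boundary points = 2 + 5 + 1 = 8; strictly interior points = area - boundary/2 + 1 = 782; answer 782

782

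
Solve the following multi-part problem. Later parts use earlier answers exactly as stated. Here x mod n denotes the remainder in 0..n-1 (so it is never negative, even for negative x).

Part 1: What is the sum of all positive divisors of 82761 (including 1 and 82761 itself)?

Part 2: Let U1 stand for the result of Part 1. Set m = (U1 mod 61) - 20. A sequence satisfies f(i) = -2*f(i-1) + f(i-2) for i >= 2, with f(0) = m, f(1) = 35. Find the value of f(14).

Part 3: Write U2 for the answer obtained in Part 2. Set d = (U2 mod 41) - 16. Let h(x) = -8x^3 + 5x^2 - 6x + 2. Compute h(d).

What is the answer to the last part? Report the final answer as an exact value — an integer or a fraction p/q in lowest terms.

-37959

Part 1: 82761 = 3 * 7^2 * 563; sigma = (1 + 3) * (1 + 7 + 49) * (1 + 563) = 4 * 57 * 564 = 128592; answer 128592
Part 2: U1 = 128592; m = -16; f(2) = -2*(35) + 1*(-16) = -86; iterating: f(2)=-86, f(3)=207, f(4)=-500, f(5)=1207, f(6)=-2914, f(7)=7035, f(8)=-16984, f(9)=41003, f(10)=-98990, f(11)=238983, f(12)=-576956, f(13)=1392895, f(14)=-3362746; answer -3362746
Part 3: U2 = -3362746; d = 17; -8*(17)^3 + 5*(17)^2 - 6*(17)^1 + 2 = (-39304) + (1445) + (-102) + (2) = -37959; answer -37959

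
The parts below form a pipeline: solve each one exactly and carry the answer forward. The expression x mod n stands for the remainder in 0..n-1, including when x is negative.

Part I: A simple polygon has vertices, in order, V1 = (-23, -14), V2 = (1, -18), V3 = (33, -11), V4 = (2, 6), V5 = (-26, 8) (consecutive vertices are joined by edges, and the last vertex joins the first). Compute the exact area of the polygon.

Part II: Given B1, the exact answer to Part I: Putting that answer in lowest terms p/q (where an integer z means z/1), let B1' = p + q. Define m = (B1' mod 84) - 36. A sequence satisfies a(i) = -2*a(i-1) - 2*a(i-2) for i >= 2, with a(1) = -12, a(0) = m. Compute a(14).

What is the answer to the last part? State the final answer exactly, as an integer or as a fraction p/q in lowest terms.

Part I: cross terms: (-23*-18 - 1*-14)=428, (1*-11 - 33*-18)=583, (33*6 - 2*-11)=220, (2*8 - -26*6)=172, (-26*-14 - -23*8)=548; twice the area = |1951| = 1951; area = 1951/2; answer 1951/2
Part II: B1 = 1951/2; threaded value p + q = 1953; m = -15; a(2) = -2*(-12) - 2*(-15) = 54; iterating: a(2)=54, a(3)=-84, a(4)=60, a(5)=48, a(6)=-216, a(7)=336, a(8)=-240, a(9)=-192, a(10)=864, a(11)=-1344, a(12)=960, a(13)=768, a(14)=-3456; answer -3456

-3456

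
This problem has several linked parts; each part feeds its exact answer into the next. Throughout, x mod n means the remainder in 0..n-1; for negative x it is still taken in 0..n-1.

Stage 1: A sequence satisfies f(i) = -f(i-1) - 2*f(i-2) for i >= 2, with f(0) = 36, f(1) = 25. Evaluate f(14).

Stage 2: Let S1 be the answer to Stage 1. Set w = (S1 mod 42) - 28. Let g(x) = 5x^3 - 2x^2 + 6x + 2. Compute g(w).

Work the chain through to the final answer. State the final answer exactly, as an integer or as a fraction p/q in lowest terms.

3539

Stage 1: f(2) = -1*(25) - 2*(36) = -97; iterating: f(2)=-97, f(3)=47, f(4)=147, f(5)=-241, f(6)=-53, f(7)=535, f(8)=-429, f(9)=-641, f(10)=1499, f(11)=-217, f(12)=-2781, f(13)=3215, f(14)=2347; answer 2347
Stage 2: S1 = 2347; w = 9; 5*(9)^3 - 2*(9)^2 + 6*(9)^1 + 2 = (3645) + (-162) + (54) + (2) = 3539; answer 3539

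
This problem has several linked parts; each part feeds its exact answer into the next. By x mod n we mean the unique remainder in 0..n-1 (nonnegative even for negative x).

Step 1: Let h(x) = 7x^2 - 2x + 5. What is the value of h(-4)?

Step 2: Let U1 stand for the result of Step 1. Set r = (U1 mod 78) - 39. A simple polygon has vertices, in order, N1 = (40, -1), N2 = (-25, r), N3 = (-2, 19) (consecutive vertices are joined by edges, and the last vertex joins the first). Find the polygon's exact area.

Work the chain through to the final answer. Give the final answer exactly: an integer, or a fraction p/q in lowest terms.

461

Step 1: 7*(-4)^2 - 2*(-4)^1 + 5 = (112) + (8) + (5) = 125; answer 125
Step 2: U1 = 125; r = 8; cross terms: (40*8 - -25*-1)=295, (-25*19 - -2*8)=-459, (-2*-1 - 40*19)=-758; twice the area = |-922| = 922; area = 461; answer 461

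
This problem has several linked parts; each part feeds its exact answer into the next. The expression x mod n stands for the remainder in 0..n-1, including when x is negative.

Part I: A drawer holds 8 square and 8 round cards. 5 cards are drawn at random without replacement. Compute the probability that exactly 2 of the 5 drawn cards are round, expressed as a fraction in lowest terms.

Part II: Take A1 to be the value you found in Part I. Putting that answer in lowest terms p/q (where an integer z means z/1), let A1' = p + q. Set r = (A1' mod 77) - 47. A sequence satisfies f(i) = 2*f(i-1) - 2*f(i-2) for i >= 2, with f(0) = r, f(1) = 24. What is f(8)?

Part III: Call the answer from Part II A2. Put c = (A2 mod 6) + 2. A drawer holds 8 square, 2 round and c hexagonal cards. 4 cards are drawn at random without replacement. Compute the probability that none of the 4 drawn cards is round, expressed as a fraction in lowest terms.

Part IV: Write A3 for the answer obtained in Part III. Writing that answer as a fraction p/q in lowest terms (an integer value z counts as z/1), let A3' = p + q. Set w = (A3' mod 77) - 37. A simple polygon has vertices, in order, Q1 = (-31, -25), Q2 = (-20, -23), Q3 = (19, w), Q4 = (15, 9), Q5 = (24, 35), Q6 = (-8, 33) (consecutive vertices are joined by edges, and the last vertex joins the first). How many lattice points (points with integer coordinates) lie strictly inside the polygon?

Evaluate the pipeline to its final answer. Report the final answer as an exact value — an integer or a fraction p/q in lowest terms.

Part I: total draws C(16,5) = 4368; favorable C(8,2)*C(8,3) = 1568; P = 14/39; answer 14/39
Part II: A1 = 14/39; threaded value p + q = 53; r = 6; f(2) = 2*(24) - 2*(6) = 36; iterating: f(2)=36, f(3)=24, f(4)=-24, f(5)=-96, f(6)=-144, f(7)=-96, f(8)=96; answer 96
Part III: A2 = 96; c = 2; total draws C(12,4) = 495; favorable C(10,4) = 210; P = 14/33; answer 14/33
Part IV: A3 = 14/33; threaded value p + q = 47; w = 10; cross terms: (-31*-23 - -20*-25)=213, (-20*10 - 19*-23)=237, (19*9 - 15*10)=21, (15*35 - 24*9)=309, (24*33 - -8*35)=1072, (-8*-25 - -31*33)=1223; twice the area = |3075| = 3075; area = 3075/2; boundary points = 1 + 3 + 1 + 1 + 2 + 1 = 9; strictly interior points = area - boundary/2 + 1 = 1534; answer 1534

1534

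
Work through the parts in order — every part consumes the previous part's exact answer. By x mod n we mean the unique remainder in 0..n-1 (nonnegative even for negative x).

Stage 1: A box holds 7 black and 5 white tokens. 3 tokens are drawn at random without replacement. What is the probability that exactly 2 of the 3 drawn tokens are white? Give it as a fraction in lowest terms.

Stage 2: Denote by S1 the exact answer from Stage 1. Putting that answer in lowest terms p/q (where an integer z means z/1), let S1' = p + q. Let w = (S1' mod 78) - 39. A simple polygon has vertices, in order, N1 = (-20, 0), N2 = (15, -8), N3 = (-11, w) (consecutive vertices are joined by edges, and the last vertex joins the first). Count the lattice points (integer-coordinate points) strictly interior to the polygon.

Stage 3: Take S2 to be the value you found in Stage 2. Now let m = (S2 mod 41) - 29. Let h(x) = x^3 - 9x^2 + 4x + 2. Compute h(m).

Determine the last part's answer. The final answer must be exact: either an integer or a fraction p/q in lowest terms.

-4562

Stage 1: total draws C(12,3) = 220; favorable C(5,2)*C(7,1) = 70; P = 7/22; answer 7/22
Stage 2: S1 = 7/22; threaded value p + q = 29; w = -10; cross terms: (-20*-8 - 15*0)=160, (15*-10 - -11*-8)=-238, (-11*0 - -20*-10)=-200; twice the area = |-278| = 278; area = 139; boundary points = 1 + 2 + 1 = 4; strictly interior points = area - boundary/2 + 1 = 138; answer 138
Stage 3: S2 = 138; m = -14; 1*(-14)^3 - 9*(-14)^2 + 4*(-14)^1 + 2 = (-2744) + (-1764) + (-56) + (2) = -4562; answer -4562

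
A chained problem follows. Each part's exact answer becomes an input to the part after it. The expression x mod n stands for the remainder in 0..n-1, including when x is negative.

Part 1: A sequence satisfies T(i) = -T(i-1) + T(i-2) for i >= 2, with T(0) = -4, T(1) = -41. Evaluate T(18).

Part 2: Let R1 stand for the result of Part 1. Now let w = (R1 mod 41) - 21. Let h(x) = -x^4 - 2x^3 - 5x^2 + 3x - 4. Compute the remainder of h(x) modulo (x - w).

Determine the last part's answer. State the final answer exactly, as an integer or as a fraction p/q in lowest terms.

-25055

Part 1: T(2) = -1*(-41) + 1*(-4) = 37; iterating: T(2)=37, T(3)=-78, T(4)=115, T(5)=-193, T(6)=308, T(7)=-501, T(8)=809, T(9)=-1310, T(10)=2119, T(11)=-3429, T(12)=5548, T(13)=-8977, T(14)=14525, T(15)=-23502, T(16)=38027, T(17)=-61529, T(18)=99556; answer 99556
Part 2: R1 = 99556; w = -13; remainder = value at the root: -1*(-13)^4 - 2*(-13)^3 - 5*(-13)^2 + 3*(-13)^1 - 4 = (-28561) + (4394) + (-845) + (-39) + (-4) = -25055; answer -25055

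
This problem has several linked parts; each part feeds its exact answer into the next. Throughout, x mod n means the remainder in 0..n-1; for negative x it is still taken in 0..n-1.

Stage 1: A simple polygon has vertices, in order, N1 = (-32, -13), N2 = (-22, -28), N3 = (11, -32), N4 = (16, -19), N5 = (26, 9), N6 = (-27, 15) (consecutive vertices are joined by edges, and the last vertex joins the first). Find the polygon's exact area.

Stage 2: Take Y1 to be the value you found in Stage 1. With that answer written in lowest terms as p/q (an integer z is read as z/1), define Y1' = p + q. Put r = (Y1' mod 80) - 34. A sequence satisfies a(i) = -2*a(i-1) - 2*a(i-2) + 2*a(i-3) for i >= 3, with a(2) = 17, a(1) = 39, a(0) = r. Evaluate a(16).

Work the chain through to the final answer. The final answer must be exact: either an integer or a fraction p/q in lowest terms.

-461760

Stage 1: cross terms: (-32*-28 - -22*-13)=610, (-22*-32 - 11*-28)=1012, (11*-19 - 16*-32)=303, (16*9 - 26*-19)=638, (26*15 - -27*9)=633, (-27*-13 - -32*15)=831; twice the area = |4027| = 4027; area = 4027/2; answer 4027/2
Stage 2: Y1 = 4027/2; threaded value p + q = 4029; r = -5; a(3) = -2*(17) - 2*(39) + 2*(-5) = -122; iterating: a(3)=-122, a(4)=288, a(5)=-298, a(6)=-224, a(7)=1620, a(8)=-3388, a(9)=3088, a(10)=3840, a(11)=-20632, a(12)=39760, a(13)=-30576, a(14)=-59632, a(15)=259936, a(16)=-461760; answer -461760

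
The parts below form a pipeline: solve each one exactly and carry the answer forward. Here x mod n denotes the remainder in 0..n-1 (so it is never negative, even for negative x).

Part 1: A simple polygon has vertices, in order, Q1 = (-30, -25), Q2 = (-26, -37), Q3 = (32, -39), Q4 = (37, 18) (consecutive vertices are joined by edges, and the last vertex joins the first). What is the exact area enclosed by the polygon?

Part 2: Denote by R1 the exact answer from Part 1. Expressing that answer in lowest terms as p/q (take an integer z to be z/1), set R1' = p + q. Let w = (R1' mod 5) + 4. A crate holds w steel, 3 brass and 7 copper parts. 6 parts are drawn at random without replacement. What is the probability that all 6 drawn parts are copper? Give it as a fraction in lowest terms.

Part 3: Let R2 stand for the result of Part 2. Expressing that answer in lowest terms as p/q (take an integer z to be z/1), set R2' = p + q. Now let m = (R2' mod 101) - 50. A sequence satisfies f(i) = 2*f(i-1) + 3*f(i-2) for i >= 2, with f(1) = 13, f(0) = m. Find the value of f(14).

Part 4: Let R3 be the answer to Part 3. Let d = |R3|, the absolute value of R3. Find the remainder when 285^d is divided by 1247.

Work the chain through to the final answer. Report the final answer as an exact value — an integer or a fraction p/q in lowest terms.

575

Part 1: cross terms: (-30*-37 - -26*-25)=460, (-26*-39 - 32*-37)=2198, (32*18 - 37*-39)=2019, (37*-25 - -30*18)=-385; twice the area = |4292| = 4292; area = 2146; answer 2146
Part 2: R1 = 2146; threaded value p + q = 2147; w = 6; total draws C(16,6) = 8008; favorable C(7,6) = 7; P = 1/1144; answer 1/1144
Part 3: R2 = 1/1144; threaded value p + q = 1145; m = -16; f(2) = 2*(13) + 3*(-16) = -22; iterating: f(2)=-22, f(3)=-5, f(4)=-76, f(5)=-167, f(6)=-562, f(7)=-1625, f(8)=-4936, f(9)=-14747, f(10)=-44302, f(11)=-132845, f(12)=-398596, f(13)=-1195727, f(14)=-3587242; answer -3587242
Part 4: R3 = -3587242; d = 3587242; squarings mod 1247: 285^1=285, 285^2=170, 285^4=219, 285^8=575, 285^16=170, 285^32=219, 285^64=575, 285^128=170, 285^256=219, 285^512=575, 285^1024=170, 285^2048=219, 285^4096=575, 285^8192=170, 285^16384=219, 285^32768=575, 285^65536=170, 285^131072=219, 285^262144=575, 285^524288=170, 285^1048576=219, 285^2097152=575; 285^3587242 = 285^2 * 285^8 * 285^32 * 285^128 * 285^1024 * 285^2048 * 285^4096 * 285^8192 * 285^32768 * 285^131072 * 285^262144 * 285^1048576 * 285^2097152 = 575 (mod 1247); answer 575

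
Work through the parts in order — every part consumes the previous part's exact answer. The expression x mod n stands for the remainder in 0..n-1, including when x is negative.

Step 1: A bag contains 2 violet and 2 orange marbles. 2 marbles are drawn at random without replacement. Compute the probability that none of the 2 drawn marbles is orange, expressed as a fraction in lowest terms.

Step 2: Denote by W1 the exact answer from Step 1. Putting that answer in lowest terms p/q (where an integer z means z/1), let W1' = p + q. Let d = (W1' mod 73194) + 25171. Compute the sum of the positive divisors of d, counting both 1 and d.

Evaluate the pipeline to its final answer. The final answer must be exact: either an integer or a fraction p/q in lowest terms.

37770

Step 1: total draws C(4,2) = 6; favorable C(2,2) = 1; P = 1/6; answer 1/6
Step 2: W1 = 1/6; threaded value p + q = 7; d = 25178; 25178 = 2 * 12589; sigma = (1 + 2) * (1 + 12589) = 3 * 12590 = 37770; answer 37770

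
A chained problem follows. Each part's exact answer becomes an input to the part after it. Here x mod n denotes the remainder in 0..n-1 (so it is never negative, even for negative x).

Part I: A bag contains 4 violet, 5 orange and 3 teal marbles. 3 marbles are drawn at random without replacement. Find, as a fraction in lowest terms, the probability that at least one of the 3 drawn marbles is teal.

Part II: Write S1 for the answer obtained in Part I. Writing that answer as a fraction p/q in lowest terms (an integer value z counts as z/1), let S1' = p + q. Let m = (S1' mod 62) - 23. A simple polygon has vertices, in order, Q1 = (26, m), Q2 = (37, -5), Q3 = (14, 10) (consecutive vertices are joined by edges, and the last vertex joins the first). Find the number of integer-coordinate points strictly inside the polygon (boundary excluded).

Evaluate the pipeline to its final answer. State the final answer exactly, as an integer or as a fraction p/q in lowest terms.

18

Part I: total draws C(12,3) = 220; complement C(9,3) = 84; favorable 220 - 84 = 136; P = 34/55; answer 34/55
Part II: S1 = 34/55; threaded value p + q = 89; m = 4; cross terms: (26*-5 - 37*4)=-278, (37*10 - 14*-5)=440, (14*4 - 26*10)=-204; twice the area = |-42| = 42; area = 21; boundary points = 1 + 1 + 6 = 8; strictly interior points = area - boundary/2 + 1 = 18; answer 18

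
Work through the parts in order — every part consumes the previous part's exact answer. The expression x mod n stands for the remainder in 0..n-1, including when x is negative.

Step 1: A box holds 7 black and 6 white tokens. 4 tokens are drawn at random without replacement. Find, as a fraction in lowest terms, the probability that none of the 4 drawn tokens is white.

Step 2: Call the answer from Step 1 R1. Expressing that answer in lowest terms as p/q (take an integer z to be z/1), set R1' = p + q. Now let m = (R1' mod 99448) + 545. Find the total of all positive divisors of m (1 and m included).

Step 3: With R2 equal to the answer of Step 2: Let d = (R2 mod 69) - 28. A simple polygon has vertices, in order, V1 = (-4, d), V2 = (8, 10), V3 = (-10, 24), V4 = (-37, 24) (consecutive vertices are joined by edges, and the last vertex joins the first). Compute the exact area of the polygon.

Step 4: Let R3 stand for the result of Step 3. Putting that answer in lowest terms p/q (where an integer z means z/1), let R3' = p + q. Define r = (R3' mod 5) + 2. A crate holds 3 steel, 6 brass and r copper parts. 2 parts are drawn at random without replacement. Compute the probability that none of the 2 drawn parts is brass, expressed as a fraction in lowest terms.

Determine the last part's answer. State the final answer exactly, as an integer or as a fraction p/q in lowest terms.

Step 1: total draws C(13,4) = 715; favorable C(7,4) = 35; P = 7/143; answer 7/143
Step 2: R1 = 7/143; threaded value p + q = 150; m = 695; 695 = 5 * 139; sigma = (1 + 5) * (1 + 139) = 6 * 140 = 840; answer 840
Step 3: R2 = 840; d = -16; cross terms: (-4*10 - 8*-16)=88, (8*24 - -10*10)=292, (-10*24 - -37*24)=648, (-37*-16 - -4*24)=688; twice the area = |1716| = 1716; area = 858; answer 858
Step 4: R3 = 858; threaded value p + q = 859; r = 6; total draws C(15,2) = 105; favorable C(9,2) = 36; P = 12/35; answer 12/35

12/35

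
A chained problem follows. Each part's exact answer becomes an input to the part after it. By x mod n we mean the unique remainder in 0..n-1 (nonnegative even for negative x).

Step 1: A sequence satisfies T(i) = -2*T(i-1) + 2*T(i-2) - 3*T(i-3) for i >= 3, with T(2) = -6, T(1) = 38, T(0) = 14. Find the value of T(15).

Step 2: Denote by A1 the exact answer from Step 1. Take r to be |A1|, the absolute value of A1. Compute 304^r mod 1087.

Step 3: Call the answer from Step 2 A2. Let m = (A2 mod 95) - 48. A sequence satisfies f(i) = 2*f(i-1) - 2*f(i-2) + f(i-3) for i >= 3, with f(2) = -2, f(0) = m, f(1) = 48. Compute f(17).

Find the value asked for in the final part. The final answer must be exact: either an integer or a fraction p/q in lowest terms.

-76

Step 1: T(3) = -2*(-6) + 2*(38) - 3*(14) = 46; iterating: T(3)=46, T(4)=-218, T(5)=546, T(6)=-1666, T(7)=5078, T(8)=-15126, T(9)=45406, T(10)=-136298, T(11)=408786, T(12)=-1226386, T(13)=3679238, T(14)=-11037606, T(15)=33112846; answer 33112846
Step 2: A1 = 33112846; r = 33112846; squarings mod 1087: 304^1=304, 304^2=21, 304^4=441, 304^8=995, 304^16=855, 304^32=561, 304^64=578, 304^128=375, 304^256=402, 304^512=728, 304^1024=615, 304^2048=1036, 304^4096=427, 304^8192=800, 304^16384=844, 304^32768=351, 304^65536=370, 304^131072=1025, 304^262144=583, 304^524288=745, 304^1048576=655, 304^2097152=747, 304^4194304=378, 304^8388608=487, 304^16777216=203; 304^33112846 = 304^2 * 304^4 * 304^8 * 304^256 * 304^512 * 304^16384 * 304^65536 * 304^524288 * 304^1048576 * 304^2097152 * 304^4194304 * 304^8388608 * 304^16777216 = 154 (mod 1087); answer 154
Step 3: A2 = 154; m = 11; f(3) = 2*(-2) - 2*(48) + 1*(11) = -89; iterating: f(3)=-89, f(4)=-126, f(5)=-76, f(6)=11, f(7)=48, f(8)=-2, f(9)=-89, f(10)=-126, f(11)=-76, f(12)=11, f(13)=48, f(14)=-2, f(15)=-89, f(16)=-126, f(17)=-76; answer -76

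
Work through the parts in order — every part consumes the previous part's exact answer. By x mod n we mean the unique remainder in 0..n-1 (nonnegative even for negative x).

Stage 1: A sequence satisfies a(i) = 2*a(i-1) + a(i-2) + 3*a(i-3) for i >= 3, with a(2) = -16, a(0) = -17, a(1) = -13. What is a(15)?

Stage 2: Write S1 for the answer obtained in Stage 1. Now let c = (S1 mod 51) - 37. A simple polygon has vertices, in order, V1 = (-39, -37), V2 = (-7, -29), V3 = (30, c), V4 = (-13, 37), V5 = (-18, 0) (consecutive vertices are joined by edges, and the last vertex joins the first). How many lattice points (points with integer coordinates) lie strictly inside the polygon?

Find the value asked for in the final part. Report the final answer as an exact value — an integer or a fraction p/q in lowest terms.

2093

Stage 1: a(3) = 2*(-16) + 1*(-13) + 3*(-17) = -96; iterating: a(3)=-96, a(4)=-247, a(5)=-638, a(6)=-1811, a(7)=-5001, a(8)=-13727, a(9)=-37888, a(10)=-104506, a(11)=-288081, a(12)=-794332, a(13)=-2190263, a(14)=-6039101, a(15)=-16651461; answer -16651461
Stage 2: S1 = -16651461; c = 2; cross terms: (-39*-29 - -7*-37)=872, (-7*2 - 30*-29)=856, (30*37 - -13*2)=1136, (-13*0 - -18*37)=666, (-18*-37 - -39*0)=666; twice the area = |4196| = 4196; area = 2098; boundary points = 8 + 1 + 1 + 1 + 1 = 12; strictly interior points = area - boundary/2 + 1 = 2093; answer 2093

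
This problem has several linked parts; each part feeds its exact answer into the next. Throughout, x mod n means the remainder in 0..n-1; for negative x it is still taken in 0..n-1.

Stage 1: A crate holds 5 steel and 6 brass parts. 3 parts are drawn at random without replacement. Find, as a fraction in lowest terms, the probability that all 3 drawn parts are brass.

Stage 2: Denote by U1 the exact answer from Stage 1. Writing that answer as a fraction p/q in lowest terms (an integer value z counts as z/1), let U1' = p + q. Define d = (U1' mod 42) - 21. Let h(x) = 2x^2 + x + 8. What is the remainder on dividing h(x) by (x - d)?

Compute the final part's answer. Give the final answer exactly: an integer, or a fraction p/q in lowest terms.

Stage 1: total draws C(11,3) = 165; favorable C(6,3) = 20; P = 4/33; answer 4/33
Stage 2: U1 = 4/33; threaded value p + q = 37; d = 16; remainder = value at the root: 2*(16)^2 + 1*(16)^1 + 8 = (512) + (16) + (8) = 536; answer 536

536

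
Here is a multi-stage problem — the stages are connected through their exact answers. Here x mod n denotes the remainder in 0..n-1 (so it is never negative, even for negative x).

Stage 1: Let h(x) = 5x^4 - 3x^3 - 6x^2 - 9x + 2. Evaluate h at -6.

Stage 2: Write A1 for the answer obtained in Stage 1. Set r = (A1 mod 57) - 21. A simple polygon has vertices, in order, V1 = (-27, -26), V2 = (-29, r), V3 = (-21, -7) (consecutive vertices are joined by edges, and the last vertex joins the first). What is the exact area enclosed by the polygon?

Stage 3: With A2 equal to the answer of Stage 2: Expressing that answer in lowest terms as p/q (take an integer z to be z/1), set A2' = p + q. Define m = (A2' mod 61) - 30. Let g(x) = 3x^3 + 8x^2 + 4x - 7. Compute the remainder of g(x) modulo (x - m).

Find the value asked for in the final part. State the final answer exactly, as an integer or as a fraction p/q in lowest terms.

Stage 1: 5*(-6)^4 - 3*(-6)^3 - 6*(-6)^2 - 9*(-6)^1 + 2 = (6480) + (648) + (-216) + (54) + (2) = 6968; answer 6968
Stage 2: A1 = 6968; r = -7; cross terms: (-27*-7 - -29*-26)=-565, (-29*-7 - -21*-7)=56, (-21*-26 - -27*-7)=357; twice the area = |-152| = 152; area = 76; answer 76
Stage 3: A2 = 76; threaded value p + q = 77; m = -14; remainder = value at the root: 3*(-14)^3 + 8*(-14)^2 + 4*(-14)^1 - 7 = (-8232) + (1568) + (-56) + (-7) = -6727; answer -6727

-6727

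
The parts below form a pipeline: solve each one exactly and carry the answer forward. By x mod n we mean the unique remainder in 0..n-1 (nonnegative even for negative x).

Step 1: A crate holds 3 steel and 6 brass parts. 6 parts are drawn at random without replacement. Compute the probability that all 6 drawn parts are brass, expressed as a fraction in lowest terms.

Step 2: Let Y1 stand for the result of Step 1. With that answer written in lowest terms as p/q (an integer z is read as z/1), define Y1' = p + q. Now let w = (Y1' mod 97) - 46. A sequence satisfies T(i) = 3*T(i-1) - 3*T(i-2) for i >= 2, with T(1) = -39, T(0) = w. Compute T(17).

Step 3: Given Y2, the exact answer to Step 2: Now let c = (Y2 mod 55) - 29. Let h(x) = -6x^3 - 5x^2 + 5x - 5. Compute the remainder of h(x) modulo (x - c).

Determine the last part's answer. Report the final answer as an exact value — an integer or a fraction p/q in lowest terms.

Step 1: total draws C(9,6) = 84; favorable C(6,6) = 1; P = 1/84; answer 1/84
Step 2: Y1 = 1/84; threaded value p + q = 85; w = 39; T(2) = 3*(-39) - 3*(39) = -234; iterating: T(2)=-234, T(3)=-585, T(4)=-1053, T(5)=-1404, T(6)=-1053, T(7)=1053, T(8)=6318, T(9)=15795, T(10)=28431, T(11)=37908, T(12)=28431, T(13)=-28431, T(14)=-170586, T(15)=-426465, T(16)=-767637, T(17)=-1023516; answer -1023516
Step 3: Y2 = -1023516; c = 5; remainder = value at the root: -6*(5)^3 - 5*(5)^2 + 5*(5)^1 - 5 = (-750) + (-125) + (25) + (-5) = -855; answer -855

-855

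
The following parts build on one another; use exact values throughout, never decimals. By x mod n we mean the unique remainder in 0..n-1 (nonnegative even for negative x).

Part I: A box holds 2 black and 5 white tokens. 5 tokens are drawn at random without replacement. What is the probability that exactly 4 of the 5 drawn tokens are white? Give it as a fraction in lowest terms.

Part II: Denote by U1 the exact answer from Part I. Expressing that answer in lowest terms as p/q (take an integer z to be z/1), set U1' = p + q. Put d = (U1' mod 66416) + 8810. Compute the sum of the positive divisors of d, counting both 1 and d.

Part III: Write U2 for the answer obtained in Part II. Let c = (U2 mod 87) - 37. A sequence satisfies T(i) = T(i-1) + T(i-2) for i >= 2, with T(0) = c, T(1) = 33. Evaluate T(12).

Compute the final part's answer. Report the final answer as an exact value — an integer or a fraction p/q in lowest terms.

3150

Part I: total draws C(7,5) = 21; favorable C(5,4)*C(2,1) = 10; P = 10/21; answer 10/21
Part II: U1 = 10/21; threaded value p + q = 31; d = 8841; 8841 = 3 * 7 * 421; sigma = (1 + 3) * (1 + 7) * (1 + 421) = 4 * 8 * 422 = 13504; answer 13504
Part III: U2 = 13504; c = -18; T(2) = 1*(33) + 1*(-18) = 15; iterating: T(2)=15, T(3)=48, T(4)=63, T(5)=111, T(6)=174, T(7)=285, T(8)=459, T(9)=744, T(10)=1203, T(11)=1947, T(12)=3150; answer 3150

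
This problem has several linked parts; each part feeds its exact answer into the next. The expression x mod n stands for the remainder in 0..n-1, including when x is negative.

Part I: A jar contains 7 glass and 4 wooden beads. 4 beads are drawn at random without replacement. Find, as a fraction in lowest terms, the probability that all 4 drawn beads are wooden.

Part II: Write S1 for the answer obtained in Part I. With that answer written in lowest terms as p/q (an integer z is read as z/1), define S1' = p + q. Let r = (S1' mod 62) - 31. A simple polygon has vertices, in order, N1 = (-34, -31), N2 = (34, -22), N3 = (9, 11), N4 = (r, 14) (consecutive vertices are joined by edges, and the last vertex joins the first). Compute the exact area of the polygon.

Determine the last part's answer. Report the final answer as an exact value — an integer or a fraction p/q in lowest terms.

1698

Part I: total draws C(11,4) = 330; favorable C(4,4) = 1; P = 1/330; answer 1/330
Part II: S1 = 1/330; threaded value p + q = 331; r = -10; cross terms: (-34*-22 - 34*-31)=1802, (34*11 - 9*-22)=572, (9*14 - -10*11)=236, (-10*-31 - -34*14)=786; twice the area = |3396| = 3396; area = 1698; answer 1698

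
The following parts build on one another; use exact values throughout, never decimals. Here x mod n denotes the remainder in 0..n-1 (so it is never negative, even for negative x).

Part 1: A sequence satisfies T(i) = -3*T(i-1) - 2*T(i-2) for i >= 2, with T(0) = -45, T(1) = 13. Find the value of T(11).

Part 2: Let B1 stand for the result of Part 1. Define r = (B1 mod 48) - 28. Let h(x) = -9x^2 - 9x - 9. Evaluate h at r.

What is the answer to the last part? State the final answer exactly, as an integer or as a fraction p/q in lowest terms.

-1899

Part 1: T(2) = -3*(13) - 2*(-45) = 51; iterating: T(2)=51, T(3)=-179, T(4)=435, T(5)=-947, T(6)=1971, T(7)=-4019, T(8)=8115, T(9)=-16307, T(10)=32691, T(11)=-65459; answer -65459
Part 2: B1 = -65459; r = -15; -9*(-15)^2 - 9*(-15)^1 - 9 = (-2025) + (135) + (-9) = -1899; answer -1899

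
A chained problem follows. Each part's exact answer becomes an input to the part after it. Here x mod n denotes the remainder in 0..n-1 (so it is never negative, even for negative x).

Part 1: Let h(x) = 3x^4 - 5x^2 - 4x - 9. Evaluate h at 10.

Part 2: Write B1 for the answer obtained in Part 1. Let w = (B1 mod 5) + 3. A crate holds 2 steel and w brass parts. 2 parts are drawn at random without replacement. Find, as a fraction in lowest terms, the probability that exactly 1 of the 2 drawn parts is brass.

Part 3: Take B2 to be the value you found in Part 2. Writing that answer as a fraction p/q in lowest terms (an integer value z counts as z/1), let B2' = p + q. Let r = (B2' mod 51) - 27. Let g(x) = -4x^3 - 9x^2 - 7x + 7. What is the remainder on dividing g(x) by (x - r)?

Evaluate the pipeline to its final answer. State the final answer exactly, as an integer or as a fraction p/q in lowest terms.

147

Part 1: 3*(10)^4 - 5*(10)^2 - 4*(10)^1 - 9 = (30000) + (-500) + (-40) + (-9) = 29451; answer 29451
Part 2: B1 = 29451; w = 4; total draws C(6,2) = 15; favorable C(4,1)*C(2,1) = 8; P = 8/15; answer 8/15
Part 3: B2 = 8/15; threaded value p + q = 23; r = -4; remainder = value at the root: -4*(-4)^3 - 9*(-4)^2 - 7*(-4)^1 + 7 = (256) + (-144) + (28) + (7) = 147; answer 147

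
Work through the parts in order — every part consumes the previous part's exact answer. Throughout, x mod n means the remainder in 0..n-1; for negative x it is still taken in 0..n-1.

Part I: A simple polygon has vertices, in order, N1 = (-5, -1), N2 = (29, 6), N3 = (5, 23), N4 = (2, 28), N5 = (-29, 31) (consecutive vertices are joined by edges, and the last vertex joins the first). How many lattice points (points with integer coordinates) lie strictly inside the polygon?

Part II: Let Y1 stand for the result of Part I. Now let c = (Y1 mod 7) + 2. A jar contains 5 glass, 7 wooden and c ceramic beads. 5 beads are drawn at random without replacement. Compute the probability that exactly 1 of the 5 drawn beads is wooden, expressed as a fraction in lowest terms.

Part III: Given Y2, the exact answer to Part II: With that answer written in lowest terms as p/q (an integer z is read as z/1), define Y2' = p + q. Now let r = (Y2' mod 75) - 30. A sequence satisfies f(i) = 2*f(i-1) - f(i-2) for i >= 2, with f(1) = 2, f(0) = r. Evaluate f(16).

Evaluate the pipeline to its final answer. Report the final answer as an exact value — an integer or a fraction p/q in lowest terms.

Part I: cross terms: (-5*6 - 29*-1)=-1, (29*23 - 5*6)=637, (5*28 - 2*23)=94, (2*31 - -29*28)=874, (-29*-1 - -5*31)=184; twice the area = |1788| = 1788; area = 894; boundary points = 1 + 1 + 1 + 1 + 8 = 12; strictly interior points = area - boundary/2 + 1 = 889; answer 889
Part II: Y1 = 889; c = 2; total draws C(14,5) = 2002; favorable C(7,1)*C(7,4) = 245; P = 35/286; answer 35/286
Part III: Y2 = 35/286; threaded value p + q = 321; r = -9; f(2) = 2*(2) - 1*(-9) = 13; iterating: f(2)=13, f(3)=24, f(4)=35, f(5)=46, f(6)=57, f(7)=68, f(8)=79, f(9)=90, f(10)=101, f(11)=112, f(12)=123, f(13)=134, f(14)=145, f(15)=156, f(16)=167; answer 167

167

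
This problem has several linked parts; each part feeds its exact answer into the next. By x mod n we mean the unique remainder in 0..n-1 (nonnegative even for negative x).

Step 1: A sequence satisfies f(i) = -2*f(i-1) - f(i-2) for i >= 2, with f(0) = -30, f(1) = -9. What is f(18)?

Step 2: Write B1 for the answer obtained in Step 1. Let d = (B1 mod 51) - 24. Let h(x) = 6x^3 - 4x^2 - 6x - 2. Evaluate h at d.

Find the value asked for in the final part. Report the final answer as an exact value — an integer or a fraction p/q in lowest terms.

Step 1: f(2) = -2*(-9) - 1*(-30) = 48; iterating: f(2)=48, f(3)=-87, f(4)=126, f(5)=-165, f(6)=204, f(7)=-243, f(8)=282, f(9)=-321, f(10)=360, f(11)=-399, f(12)=438, f(13)=-477, f(14)=516, f(15)=-555, f(16)=594, f(17)=-633, f(18)=672; answer 672
Step 2: B1 = 672; d = -15; 6*(-15)^3 - 4*(-15)^2 - 6*(-15)^1 - 2 = (-20250) + (-900) + (90) + (-2) = -21062; answer -21062

-21062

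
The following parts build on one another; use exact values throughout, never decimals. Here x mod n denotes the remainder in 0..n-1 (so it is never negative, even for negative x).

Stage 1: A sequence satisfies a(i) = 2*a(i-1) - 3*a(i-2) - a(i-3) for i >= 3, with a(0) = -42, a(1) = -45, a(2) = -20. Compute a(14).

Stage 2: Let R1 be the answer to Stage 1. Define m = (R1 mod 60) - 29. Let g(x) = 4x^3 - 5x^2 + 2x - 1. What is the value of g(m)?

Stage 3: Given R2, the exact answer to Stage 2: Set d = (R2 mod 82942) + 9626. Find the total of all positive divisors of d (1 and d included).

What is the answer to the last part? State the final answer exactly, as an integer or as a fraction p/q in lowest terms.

Stage 1: a(3) = 2*(-20) - 3*(-45) - 1*(-42) = 137; iterating: a(3)=137, a(4)=379, a(5)=367, a(6)=-540, a(7)=-2560, a(8)=-3867, a(9)=486, a(10)=15133, a(11)=32675, a(12)=19465, a(13)=-74228, a(14)=-239526; answer -239526
Stage 2: R1 = -239526; m = 25; 4*(25)^3 - 5*(25)^2 + 2*(25)^1 - 1 = (62500) + (-3125) + (50) + (-1) = 59424; answer 59424
Stage 3: R2 = 59424; d = 69050; 69050 = 2 * 5^2 * 1381; sigma = (1 + 2) * (1 + 5 + 25) * (1 + 1381) = 3 * 31 * 1382 = 128526; answer 128526

128526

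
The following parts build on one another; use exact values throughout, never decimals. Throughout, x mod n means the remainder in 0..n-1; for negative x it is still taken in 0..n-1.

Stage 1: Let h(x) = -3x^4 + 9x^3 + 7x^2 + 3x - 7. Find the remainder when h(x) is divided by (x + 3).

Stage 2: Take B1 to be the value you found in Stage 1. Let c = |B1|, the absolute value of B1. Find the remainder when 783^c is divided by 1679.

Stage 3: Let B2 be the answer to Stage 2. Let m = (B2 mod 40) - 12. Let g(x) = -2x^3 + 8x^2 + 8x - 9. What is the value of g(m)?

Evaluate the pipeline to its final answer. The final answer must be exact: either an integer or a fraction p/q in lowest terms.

2025

Stage 1: remainder = value at the root: -3*(-3)^4 + 9*(-3)^3 + 7*(-3)^2 + 3*(-3)^1 - 7 = (-243) + (-243) + (63) + (-9) + (-7) = -439; answer -439
Stage 2: B1 = -439; c = 439; squarings mod 1679: 783^1=783, 783^2=254, 783^4=714, 783^8=1059, 783^16=1588, 783^32=1565, 783^64=1243, 783^128=369, 783^256=162; 783^439 = 783^1 * 783^2 * 783^4 * 783^16 * 783^32 * 783^128 * 783^256 = 323 (mod 1679); answer 323
Stage 3: B2 = 323; m = -9; -2*(-9)^3 + 8*(-9)^2 + 8*(-9)^1 - 9 = (1458) + (648) + (-72) + (-9) = 2025; answer 2025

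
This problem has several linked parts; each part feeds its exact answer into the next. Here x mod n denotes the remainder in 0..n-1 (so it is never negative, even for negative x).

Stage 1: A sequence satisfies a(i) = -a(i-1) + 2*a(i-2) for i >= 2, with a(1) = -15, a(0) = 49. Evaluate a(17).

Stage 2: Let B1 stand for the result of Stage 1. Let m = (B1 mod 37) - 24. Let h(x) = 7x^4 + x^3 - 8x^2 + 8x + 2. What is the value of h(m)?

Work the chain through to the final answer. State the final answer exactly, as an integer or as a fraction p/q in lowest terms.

106

Stage 1: a(2) = -1*(-15) + 2*(49) = 113; iterating: a(2)=113, a(3)=-143, a(4)=369, a(5)=-655, a(6)=1393, a(7)=-2703, a(8)=5489, a(9)=-10895, a(10)=21873, a(11)=-43663, a(12)=87409, a(13)=-174735, a(14)=349553, a(15)=-699023, a(16)=1398129, a(17)=-2796175; answer -2796175
Stage 2: B1 = -2796175; m = 2; 7*(2)^4 + 1*(2)^3 - 8*(2)^2 + 8*(2)^1 + 2 = (112) + (8) + (-32) + (16) + (2) = 106; answer 106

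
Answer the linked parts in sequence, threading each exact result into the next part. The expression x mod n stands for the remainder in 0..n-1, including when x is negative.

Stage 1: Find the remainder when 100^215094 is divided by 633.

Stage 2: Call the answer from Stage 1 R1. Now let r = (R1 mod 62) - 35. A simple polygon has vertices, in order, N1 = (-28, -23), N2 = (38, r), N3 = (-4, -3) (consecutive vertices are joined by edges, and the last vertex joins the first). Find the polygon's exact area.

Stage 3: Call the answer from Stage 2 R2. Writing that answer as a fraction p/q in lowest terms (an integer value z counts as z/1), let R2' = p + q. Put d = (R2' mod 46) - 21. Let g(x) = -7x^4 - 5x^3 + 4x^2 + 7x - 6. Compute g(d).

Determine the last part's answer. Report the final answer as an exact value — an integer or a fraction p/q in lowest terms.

Stage 1: squarings mod 633: 100^1=100, 100^2=505, 100^4=559, 100^8=412, 100^16=100, 100^32=505, 100^64=559, 100^128=412, 100^256=100, 100^512=505, 100^1024=559, 100^2048=412, 100^4096=100, 100^8192=505, 100^16384=559, 100^32768=412, 100^65536=100, 100^131072=505; 100^215094 = 100^2 * 100^4 * 100^16 * 100^32 * 100^2048 * 100^16384 * 100^65536 * 100^131072 = 55 (mod 633); answer 55
Stage 2: R1 = 55; r = 20; cross terms: (-28*20 - 38*-23)=314, (38*-3 - -4*20)=-34, (-4*-23 - -28*-3)=8; twice the area = |288| = 288; area = 144; answer 144
Stage 3: R2 = 144; threaded value p + q = 145; d = -14; -7*(-14)^4 - 5*(-14)^3 + 4*(-14)^2 + 7*(-14)^1 - 6 = (-268912) + (13720) + (784) + (-98) + (-6) = -254512; answer -254512

-254512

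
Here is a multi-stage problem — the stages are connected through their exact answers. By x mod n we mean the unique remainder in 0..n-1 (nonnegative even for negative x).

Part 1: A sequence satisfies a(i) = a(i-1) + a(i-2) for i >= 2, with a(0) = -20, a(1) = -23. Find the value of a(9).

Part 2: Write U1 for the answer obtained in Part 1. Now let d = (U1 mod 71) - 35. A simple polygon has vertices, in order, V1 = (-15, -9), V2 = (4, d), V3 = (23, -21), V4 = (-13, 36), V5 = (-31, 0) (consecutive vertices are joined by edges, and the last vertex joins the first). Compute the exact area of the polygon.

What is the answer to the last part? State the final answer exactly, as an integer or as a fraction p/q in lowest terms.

1521

Part 1: a(2) = 1*(-23) + 1*(-20) = -43; iterating: a(2)=-43, a(3)=-66, a(4)=-109, a(5)=-175, a(6)=-284, a(7)=-459, a(8)=-743, a(9)=-1202; answer -1202
Part 2: U1 = -1202; d = -30; cross terms: (-15*-30 - 4*-9)=486, (4*-21 - 23*-30)=606, (23*36 - -13*-21)=555, (-13*0 - -31*36)=1116, (-31*-9 - -15*0)=279; twice the area = |3042| = 3042; area = 1521; answer 1521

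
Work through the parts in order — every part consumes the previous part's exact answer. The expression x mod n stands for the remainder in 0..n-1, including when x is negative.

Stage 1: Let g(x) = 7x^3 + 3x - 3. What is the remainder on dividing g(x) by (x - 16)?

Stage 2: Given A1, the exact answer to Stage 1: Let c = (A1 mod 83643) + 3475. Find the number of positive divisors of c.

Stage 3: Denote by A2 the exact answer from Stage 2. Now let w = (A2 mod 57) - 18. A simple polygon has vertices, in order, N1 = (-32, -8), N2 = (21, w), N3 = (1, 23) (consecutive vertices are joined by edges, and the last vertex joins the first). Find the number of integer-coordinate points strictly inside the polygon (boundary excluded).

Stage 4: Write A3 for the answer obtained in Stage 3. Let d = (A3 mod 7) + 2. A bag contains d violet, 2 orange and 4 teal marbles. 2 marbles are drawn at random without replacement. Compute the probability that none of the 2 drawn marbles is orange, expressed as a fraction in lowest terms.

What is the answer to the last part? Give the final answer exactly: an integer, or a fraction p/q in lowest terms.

Stage 1: remainder = value at the root: 7*(16)^3 + 3*(16)^1 - 3 = (28672) + (48) + (-3) = 28717; answer 28717
Stage 2: A1 = 28717; c = 32192; 32192 = 2^6 * 503; number of divisors = (6+1) * (1+1) = 14; answer 14
Stage 3: A2 = 14; w = -4; cross terms: (-32*-4 - 21*-8)=296, (21*23 - 1*-4)=487, (1*-8 - -32*23)=728; twice the area = |1511| = 1511; area = 1511/2; boundary points = 1 + 1 + 1 = 3; strictly interior points = area - boundary/2 + 1 = 755; answer 755
Stage 4: A3 = 755; d = 8; total draws C(14,2) = 91; favorable C(12,2) = 66; P = 66/91; answer 66/91

66/91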